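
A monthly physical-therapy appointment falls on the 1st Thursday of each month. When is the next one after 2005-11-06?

November 2005 starts on a Tuesday, so its 1st Thursday is 2005-11-03 (2 days in).
That is not after 2005-11-06, so look at December 2005.
December 2005 starts on a Thursday, so its 1st Thursday is 2005-12-01.

2005-12-01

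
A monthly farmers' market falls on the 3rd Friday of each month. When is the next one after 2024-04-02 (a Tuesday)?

2024-04-19

April 2024 starts on a Monday; its first Friday is the 5th, so the 3rd Friday is the 19th — 2024-04-19.
2024-04-19 is after 2024-04-02, so that is the next one.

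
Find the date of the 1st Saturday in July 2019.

July 6, 2019

July 2019 begins on a Monday, so the first Saturday is July 6 (5 days later).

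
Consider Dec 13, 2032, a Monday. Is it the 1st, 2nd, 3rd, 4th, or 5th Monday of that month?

2nd

Day 13 falls in week ⌈13/7⌉ of the month.
Days 1–7 hold the 1st Monday, 8–14 the 2nd, 15–21 the 3rd, 22–28 the 4th, 29–31 the 5th.
13 is in the range for the 2nd.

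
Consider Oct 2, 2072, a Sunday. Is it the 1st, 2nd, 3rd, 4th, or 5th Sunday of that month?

1st

Day 2 falls in week ⌈2/7⌉ of the month.
Days 1–7 hold the 1st Sunday, 8–14 the 2nd, 15–21 the 3rd, 22–28 the 4th, 29–31 the 5th.
2 is in the range for the 1st.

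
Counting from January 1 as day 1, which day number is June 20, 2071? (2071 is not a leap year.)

171

Days in months before June: 31 + 28 + 31 + 30 + 31 = 151.
Plus 20 days into June → day 171.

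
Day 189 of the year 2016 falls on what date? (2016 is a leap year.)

January has 31 days (189 − 31 = 158 remain).
February has 29 days (158 − 29 = 129 remain).
March has 31 days (129 − 31 = 98 remain).
April has 30 days (98 − 30 = 68 remain).
May has 31 days (68 − 31 = 37 remain).
June has 30 days (37 − 30 = 7 remain).
7 into July → July 7.

July 7, 2016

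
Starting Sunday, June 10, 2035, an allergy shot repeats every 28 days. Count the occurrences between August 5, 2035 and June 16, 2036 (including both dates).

12

Occurrences land 28·i days after June 10, 2035 for i = 0, 1, 2, …
August 5, 2035 is 56 days after the start; 56 ÷ 28 = 2 remainder 0. First occurrence in the window: #3 on August 5, 2035 (2×28 = 56 days in).
June 16, 2036 is 372 days after the start; 372 ÷ 28 = 13 remainder 8. Last occurrence in the window: #14 on June 8, 2036.
Occurrences #3 through #14: 12 in total.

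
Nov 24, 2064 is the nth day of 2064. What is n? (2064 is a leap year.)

Days in months before Nov: 31 + 29 + 31 + 30 + 31 + 30 + 31 + 31 + 30 + 31 = 305.
Plus 24 days into Nov → day 329.

329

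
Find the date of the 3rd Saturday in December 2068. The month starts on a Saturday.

December 2068 begins on a Saturday, so the first Saturday is December 1.
The 3rd Saturday is 2 weeks later: 1 + 14 = 15.

15 December 2068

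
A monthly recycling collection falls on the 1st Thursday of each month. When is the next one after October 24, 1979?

November 1, 1979

October 1979 starts on a Monday, so its 1st Thursday is October 4, 1979 (3 days in).
That is not after October 24, 1979, so look at November 1979.
November 1979 starts on a Thursday, so its 1st Thursday is November 1, 1979.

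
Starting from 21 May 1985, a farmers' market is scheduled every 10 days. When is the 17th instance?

28 October 1985

The 17th occurrence is 16 intervals after the first: 16 × 10 = 160 days after 21 May 1985.
May has 31 days — 10 days to the end of May leaves 150.
June has 30 days (120 left).
July has 31 days (89 left).
August has 31 days (58 left).
September has 30 days (28 left).
28 days into October → 28 October 1985.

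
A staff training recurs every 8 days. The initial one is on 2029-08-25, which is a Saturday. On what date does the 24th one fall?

2030-02-25

The 24th occurrence is 23 intervals after the first: 23 × 8 = 184 days after 2029-08-25.
August has 31 days — 6 days to the end of August leaves 178.
September has 30 days (148 left).
October has 31 days (117 left).
November has 30 days (87 left).
December has 31 days (56 left).
January has 31 days (25 left).
25 days into February → 2030-02-25.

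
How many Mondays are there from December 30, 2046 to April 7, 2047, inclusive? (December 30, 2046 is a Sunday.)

December 30, 2046 is a Sunday; the first Monday on or after it is December 31, 2046 (1 day later).
From December 31, 2046 to April 7, 2047: 0 + 31 + 28 + 31 + 7 = 97 days (rest of December, January, February, March, April).
97 ÷ 7 = 13 full weeks with remainder 6, so 13 more Mondays after the first → 14.

14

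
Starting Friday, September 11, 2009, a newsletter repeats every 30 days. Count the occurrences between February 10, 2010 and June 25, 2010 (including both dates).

4

Occurrences land 30·i days after September 11, 2009 for i = 0, 1, 2, …
February 10, 2010 is 152 days after the start; 152 ÷ 30 = 5 remainder 2; since the remainder is 2, round up to i = 6. First occurrence in the window: #7 on March 10, 2010 (6×30 = 180 days in).
June 25, 2010 is 287 days after the start; 287 ÷ 30 = 9 remainder 17. Last occurrence in the window: #10 on June 8, 2010.
Occurrences #7 through #10: 4 in total.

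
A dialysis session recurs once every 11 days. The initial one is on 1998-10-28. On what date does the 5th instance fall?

The 5th occurrence is 4 intervals after the first: 4 × 11 = 44 days after 1998-10-28.
October has 31 days — 3 days to the end of October leaves 41.
November has 30 days (11 left).
11 days into December → 1998-12-11.

1998-12-11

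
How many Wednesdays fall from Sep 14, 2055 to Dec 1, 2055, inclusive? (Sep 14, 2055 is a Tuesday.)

12

Sep 14, 2055 is a Tuesday; the first Wednesday on or after it is Sep 15, 2055 (1 day later).
From Sep 15, 2055 to Dec 1, 2055: 15 + 31 + 30 + 1 = 77 days (rest of Sep, Oct, Nov, Dec).
77 ÷ 7 = 11 full weeks with remainder 0, so 11 more Wednesdays after the first → 12.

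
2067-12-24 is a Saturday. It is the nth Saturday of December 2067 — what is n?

4th

Day 24 falls in week ⌈24/7⌉ of the month.
Days 1–7 hold the 1st Saturday, 8–14 the 2nd, 15–21 the 3rd, 22–28 the 4th, 29–31 the 5th.
24 is in the range for the 4th.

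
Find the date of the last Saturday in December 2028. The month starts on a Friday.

December 30, 2028

December 2028 begins on a Friday, so the first Saturday is December 2 (1 day later).
December 2028 has 31 days. Adding weeks: 2, 9, 16, 23, 30 — the last one ≤ 31 is the 30th.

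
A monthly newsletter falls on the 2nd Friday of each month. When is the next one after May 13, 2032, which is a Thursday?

May 2032 starts on a Saturday; its first Friday is the 7th, so the 2nd Friday is the 14th — May 14, 2032.
May 14, 2032 is after May 13, 2032, so that is the next one.

May 14, 2032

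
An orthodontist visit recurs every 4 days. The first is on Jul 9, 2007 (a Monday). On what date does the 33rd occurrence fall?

Nov 14, 2007

The 33rd occurrence is 32 intervals after the first: 32 × 4 = 128 days after Jul 9, 2007.
Jul has 31 days — 22 days to the end of Jul leaves 106.
Aug has 31 days (75 left).
Sep has 30 days (45 left).
Oct has 31 days (14 left).
14 days into Nov → Nov 14, 2007.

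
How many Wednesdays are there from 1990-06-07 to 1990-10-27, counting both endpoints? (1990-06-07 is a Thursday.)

1990-06-07 is a Thursday; the first Wednesday on or after it is 1990-06-13 (6 days later).
From 1990-06-13 to 1990-10-27: 17 + 31 + 31 + 30 + 27 = 136 days (rest of June, July, August, September, October).
136 ÷ 7 = 19 full weeks with remainder 3, so 19 more Wednesdays after the first → 20.

20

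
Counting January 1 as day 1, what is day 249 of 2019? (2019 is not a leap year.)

Sep 6, 2019

Jan has 31 days (249 − 31 = 218 remain).
Feb has 28 days (218 − 28 = 190 remain).
Mar has 31 days (190 − 31 = 159 remain).
Apr has 30 days (159 − 30 = 129 remain).
May has 31 days (129 − 31 = 98 remain).
Jun has 30 days (98 − 30 = 68 remain).
Jul has 31 days (68 − 31 = 37 remain).
Aug has 31 days (37 − 31 = 6 remain).
6 into Sep → Sep 6.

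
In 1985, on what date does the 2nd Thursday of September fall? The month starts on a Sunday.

September 1985 begins on a Sunday, so the first Thursday is September 5 (4 days later).
The 2nd Thursday is 1 weeks later: 5 + 7 = 12.

1985-09-12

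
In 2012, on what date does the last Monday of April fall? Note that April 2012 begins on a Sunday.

April 2012 begins on a Sunday, so the first Monday is April 2 (1 day later).
April 2012 has 30 days. Adding weeks: 2, 9, 16, 23, 30 — the last one ≤ 30 is the 30th.

2012-04-30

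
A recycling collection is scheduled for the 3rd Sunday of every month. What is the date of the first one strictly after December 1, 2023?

December 2023 starts on a Friday; its first Sunday is the 3rd, so the 3rd Sunday is the 17th — December 17, 2023.
December 17, 2023 is after December 1, 2023, so that is the next one.

December 17, 2023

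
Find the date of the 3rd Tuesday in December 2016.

2016-12-20

The first Tuesday of December 2016 is December 6.
The 3rd Tuesday is 2 weeks later: 6 + 14 = 20.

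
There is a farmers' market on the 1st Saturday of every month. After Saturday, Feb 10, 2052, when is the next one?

Mar 2, 2052

Feb 2052 starts on a Thursday, so its 1st Saturday is Feb 3, 2052 (2 days in).
That is not after Feb 10, 2052, so look at Mar 2052.
Mar 2052 starts on a Friday, so its 1st Saturday is Mar 2, 2052 (1 day in).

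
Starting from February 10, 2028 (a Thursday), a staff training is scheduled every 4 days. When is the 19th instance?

The 19th occurrence is 18 intervals after the first: 18 × 4 = 72 days after February 10, 2028.
February has 29 days — 19 days to the end of February leaves 53.
March has 31 days (22 left).
22 days into April → April 22, 2028.

April 22, 2028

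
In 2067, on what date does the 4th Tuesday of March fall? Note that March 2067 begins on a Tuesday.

22 March 2067

March 2067 begins on a Tuesday, so the first Tuesday is March 1.
The 4th Tuesday is 3 weeks later: 1 + 21 = 22.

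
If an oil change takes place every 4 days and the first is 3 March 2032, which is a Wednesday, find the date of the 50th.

The 50th occurrence is 49 intervals after the first: 49 × 4 = 196 days after 3 March 2032.
March has 31 days — 28 days to the end of March leaves 168.
April has 30 days (138 left).
May has 31 days (107 left).
June has 30 days (77 left).
July has 31 days (46 left).
August has 31 days (15 left).
15 days into September → 15 September 2032.

15 September 2032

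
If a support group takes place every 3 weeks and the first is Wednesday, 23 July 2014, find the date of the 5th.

15 October 2014

The 5th occurrence is 4 intervals after the first: 4 × 21 = 84 days after 23 July 2014.
July has 31 days — 8 days to the end of July leaves 76.
August has 31 days (45 left).
September has 30 days (15 left).
15 days into October → 15 October 2014.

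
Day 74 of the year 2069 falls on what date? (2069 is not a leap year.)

Mar 15, 2069

Jan has 31 days (74 − 31 = 43 remain).
Feb has 28 days (43 − 28 = 15 remain).
15 into Mar → Mar 15.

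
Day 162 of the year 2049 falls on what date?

Jan has 31 days (162 − 31 = 131 remain).
Feb has 28 days (131 − 28 = 103 remain).
Mar has 31 days (103 − 31 = 72 remain).
Apr has 30 days (72 − 30 = 42 remain).
May has 31 days (42 − 31 = 11 remain).
11 into Jun → Jun 11.

Jun 11, 2049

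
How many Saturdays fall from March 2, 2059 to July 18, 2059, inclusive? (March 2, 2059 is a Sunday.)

March 2, 2059 is a Sunday; the first Saturday on or after it is March 8, 2059 (6 days later).
From March 8, 2059 to July 18, 2059: 23 + 30 + 31 + 30 + 18 = 132 days (rest of March, April, May, June, July).
132 ÷ 7 = 18 full weeks with remainder 6, so 18 more Saturdays after the first → 19.

19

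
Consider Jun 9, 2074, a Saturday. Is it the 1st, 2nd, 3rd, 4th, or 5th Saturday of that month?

Day 9 falls in week ⌈9/7⌉ of the month.
Days 1–7 hold the 1st Saturday, 8–14 the 2nd, 15–21 the 3rd, 22–28 the 4th, 29–31 the 5th.
9 is in the range for the 2nd.

2nd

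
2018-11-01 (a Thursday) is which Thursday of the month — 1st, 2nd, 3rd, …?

1st

Day 1 falls in week ⌈1/7⌉ of the month.
Days 1–7 hold the 1st Thursday, 8–14 the 2nd, 15–21 the 3rd, 22–28 the 4th, 29–31 the 5th.
1 is in the range for the 1st.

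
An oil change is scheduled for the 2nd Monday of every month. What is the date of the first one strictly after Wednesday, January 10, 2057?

February 12, 2057

January 2057 starts on a Monday; its first Monday is the 1st, so the 2nd Monday is the 8th — January 8, 2057.
That is not after January 10, 2057, so look at February 2057.
February 2057 starts on a Thursday; its first Monday is the 5th, so the 2nd Monday is the 12th — February 12, 2057.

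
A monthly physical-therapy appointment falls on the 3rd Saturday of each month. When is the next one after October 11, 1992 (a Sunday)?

October 1992 starts on a Thursday; its first Saturday is the 3rd, so the 3rd Saturday is the 17th — October 17, 1992.
October 17, 1992 is after October 11, 1992, so that is the next one.

October 17, 1992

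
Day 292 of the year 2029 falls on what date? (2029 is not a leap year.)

Oct 19, 2029

Jan has 31 days (292 − 31 = 261 remain).
Feb has 28 days (261 − 28 = 233 remain).
Mar has 31 days (233 − 31 = 202 remain).
Apr has 30 days (202 − 30 = 172 remain).
May has 31 days (172 − 31 = 141 remain).
Jun has 30 days (141 − 30 = 111 remain).
Jul has 31 days (111 − 31 = 80 remain).
Aug has 31 days (80 − 31 = 49 remain).
Sep has 30 days (49 − 30 = 19 remain).
19 into Oct → Oct 19.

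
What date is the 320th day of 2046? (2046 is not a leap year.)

January has 31 days (320 − 31 = 289 remain).
February has 28 days (289 − 28 = 261 remain).
March has 31 days (261 − 31 = 230 remain).
April has 30 days (230 − 30 = 200 remain).
May has 31 days (200 − 31 = 169 remain).
June has 30 days (169 − 30 = 139 remain).
July has 31 days (139 − 31 = 108 remain).
August has 31 days (108 − 31 = 77 remain).
September has 30 days (77 − 30 = 47 remain).
October has 31 days (47 − 31 = 16 remain).
16 into November → November 16.

2046-11-16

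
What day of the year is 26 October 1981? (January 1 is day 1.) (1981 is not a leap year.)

Days in months before October: 31 + 28 + 31 + 30 + 31 + 30 + 31 + 31 + 30 = 273.
Plus 26 days into October → day 299.

299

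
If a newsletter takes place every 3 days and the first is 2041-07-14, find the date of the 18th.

2041-09-03

The 18th occurrence is 17 intervals after the first: 17 × 3 = 51 days after 2041-07-14.
July has 31 days — 17 days to the end of July leaves 34.
August has 31 days (3 left).
3 days into September → 2041-09-03.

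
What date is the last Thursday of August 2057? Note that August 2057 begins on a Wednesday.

August 2057 begins on a Wednesday, so the first Thursday is August 2 (1 day later).
August 2057 has 31 days. Adding weeks: 2, 9, 16, 23, 30 — the last one ≤ 31 is the 30th.

30 August 2057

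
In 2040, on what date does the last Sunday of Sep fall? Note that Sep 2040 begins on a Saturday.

Sep 2040 begins on a Saturday, so the first Sunday is Sep 2 (1 day later).
Sep 2040 has 30 days. Adding weeks: 2, 9, 16, 23, 30 — the last one ≤ 30 is the 30th.

Sep 30, 2040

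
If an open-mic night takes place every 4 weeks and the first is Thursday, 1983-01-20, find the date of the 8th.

The 8th occurrence is 7 intervals after the first: 7 × 28 = 196 days after 1983-01-20.
January has 31 days — 11 days to the end of January leaves 185.
February has 28 days (157 left).
March has 31 days (126 left).
April has 30 days (96 left).
May has 31 days (65 left).
June has 30 days (35 left).
July has 31 days (4 left).
4 days into August → 1983-08-04.

1983-08-04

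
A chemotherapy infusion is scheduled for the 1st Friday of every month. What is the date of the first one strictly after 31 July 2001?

July 2001 starts on a Sunday, so its 1st Friday is 6 July 2001 (5 days in).
That is not after 31 July 2001, so look at August 2001.
August 2001 starts on a Wednesday, so its 1st Friday is 3 August 2001 (2 days in).

3 August 2001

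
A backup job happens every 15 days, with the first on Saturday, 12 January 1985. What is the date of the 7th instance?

The 7th occurrence is 6 intervals after the first: 6 × 15 = 90 days after 12 January 1985.
January has 31 days — 19 days to the end of January leaves 71.
February has 28 days (43 left).
March has 31 days (12 left).
12 days into April → 12 April 1985.

12 April 1985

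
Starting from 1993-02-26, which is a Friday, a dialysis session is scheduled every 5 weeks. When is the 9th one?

1993-12-03

The 9th occurrence is 8 intervals after the first: 8 × 35 = 280 days after 1993-02-26.
February has 28 days — 2 days to the end of February leaves 278.
March has 31 days (247 left).
April has 30 days (217 left).
May has 31 days (186 left).
June has 30 days (156 left).
July has 31 days (125 left).
August has 31 days (94 left).
September has 30 days (64 left).
October has 31 days (33 left).
November has 30 days (3 left).
3 days into December → 1993-12-03.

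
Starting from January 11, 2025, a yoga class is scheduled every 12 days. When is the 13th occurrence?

June 4, 2025

The 13th occurrence is 12 intervals after the first: 12 × 12 = 144 days after January 11, 2025.
January has 31 days — 20 days to the end of January leaves 124.
February has 28 days (96 left).
March has 31 days (65 left).
April has 30 days (35 left).
May has 31 days (4 left).
4 days into June → June 4, 2025.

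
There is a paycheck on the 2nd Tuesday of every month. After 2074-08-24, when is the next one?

2074-09-11

August 2074 starts on a Wednesday; its first Tuesday is the 7th, so the 2nd Tuesday is the 14th — 2074-08-14.
That is not after 2074-08-24, so look at September 2074.
September 2074 starts on a Saturday; its first Tuesday is the 4th, so the 2nd Tuesday is the 11th — 2074-09-11.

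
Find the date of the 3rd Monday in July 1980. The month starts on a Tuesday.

21 July 1980

July 1980 begins on a Tuesday, so the first Monday is July 7 (6 days later).
The 3rd Monday is 2 weeks later: 7 + 14 = 21.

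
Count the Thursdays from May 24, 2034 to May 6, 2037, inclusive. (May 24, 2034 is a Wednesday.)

May 24, 2034 is a Wednesday; the first Thursday on or after it is May 25, 2034 (1 day later).
From May 25, 2034 to May 6, 2037: 220 + 365 + 366 + 126 = 1077 days (rest of 2034, 2035, 2036, to May 6, 2037 in 2037).
1077 ÷ 7 = 153 full weeks with remainder 6, so 153 more Thursdays after the first → 154.

154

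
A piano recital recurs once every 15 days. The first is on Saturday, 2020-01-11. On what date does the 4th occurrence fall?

The 4th occurrence is 3 intervals after the first: 3 × 15 = 45 days after 2020-01-11.
January has 31 days — 20 days to the end of January leaves 25.
25 days into February → 2020-02-25.

2020-02-25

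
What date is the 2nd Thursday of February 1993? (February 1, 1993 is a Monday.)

11 February 1993

February 1993 begins on a Monday, so the first Thursday is February 4 (3 days later).
The 2nd Thursday is 1 weeks later: 4 + 7 = 11.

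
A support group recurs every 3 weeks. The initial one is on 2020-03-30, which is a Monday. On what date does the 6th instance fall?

The 6th occurrence is 5 intervals after the first: 5 × 21 = 105 days after 2020-03-30.
March has 31 days — 1 day to the end of March leaves 104.
April has 30 days (74 left).
May has 31 days (43 left).
June has 30 days (13 left).
13 days into July → 2020-07-13.

2020-07-13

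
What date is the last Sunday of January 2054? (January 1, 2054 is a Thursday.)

January 2054 begins on a Thursday, so the first Sunday is January 4 (3 days later).
January 2054 has 31 days. Adding weeks: 4, 11, 18, 25 — the last one ≤ 31 is the 25th.

2054-01-25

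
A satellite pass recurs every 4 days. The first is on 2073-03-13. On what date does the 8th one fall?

2073-04-10

The 8th occurrence is 7 intervals after the first: 7 × 4 = 28 days after 2073-03-13.
March has 31 days — 18 days to the end of March leaves 10.
10 days into April → 2073-04-10.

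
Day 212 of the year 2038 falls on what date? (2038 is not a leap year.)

2038-07-31

January has 31 days (212 − 31 = 181 remain).
February has 28 days (181 − 28 = 153 remain).
March has 31 days (153 − 31 = 122 remain).
April has 30 days (122 − 30 = 92 remain).
May has 31 days (92 − 31 = 61 remain).
June has 30 days (61 − 30 = 31 remain).
31 into July → July 31.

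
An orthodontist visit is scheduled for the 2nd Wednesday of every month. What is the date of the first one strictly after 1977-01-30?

January 1977 starts on a Saturday; its first Wednesday is the 5th, so the 2nd Wednesday is the 12th — 1977-01-12.
That is not after 1977-01-30, so look at February 1977.
February 1977 starts on a Tuesday; its first Wednesday is the 2nd, so the 2nd Wednesday is the 9th — 1977-02-09.

1977-02-09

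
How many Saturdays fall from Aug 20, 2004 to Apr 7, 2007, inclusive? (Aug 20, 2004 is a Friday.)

138

Aug 20, 2004 is a Friday; the first Saturday on or after it is Aug 21, 2004 (1 day later).
From Aug 21, 2004 to Apr 7, 2007: 132 + 365 + 365 + 97 = 959 days (rest of 2004, 2005, 2006, to Apr 7, 2007 in 2007).
959 ÷ 7 = 137 full weeks with remainder 0, so 137 more Saturdays after the first → 138.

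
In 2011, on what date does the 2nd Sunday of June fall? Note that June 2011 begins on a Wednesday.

June 2011 begins on a Wednesday, so the first Sunday is June 5 (4 days later).
The 2nd Sunday is 1 weeks later: 5 + 7 = 12.

June 12, 2011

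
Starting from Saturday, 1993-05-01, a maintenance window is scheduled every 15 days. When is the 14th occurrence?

1993-11-12

The 14th occurrence is 13 intervals after the first: 13 × 15 = 195 days after 1993-05-01.
May has 31 days — 30 days to the end of May leaves 165.
June has 30 days (135 left).
July has 31 days (104 left).
August has 31 days (73 left).
September has 30 days (43 left).
October has 31 days (12 left).
12 days into November → 1993-11-12.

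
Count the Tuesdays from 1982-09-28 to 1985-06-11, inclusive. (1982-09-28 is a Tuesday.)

142

1982-09-28 is a Tuesday; the first Tuesday on or after it is 1982-09-28.
From 1982-09-28 to 1985-06-11: 94 + 365 + 366 + 162 = 987 days (rest of 1982, 1983, 1984, to 1985-06-11 in 1985).
987 ÷ 7 = 141 full weeks with remainder 0, so 141 more Tuesdays after the first → 142.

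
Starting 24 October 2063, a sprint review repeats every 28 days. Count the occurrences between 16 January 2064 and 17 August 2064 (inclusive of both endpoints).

Occurrences land 28·i days after 24 October 2063 for i = 0, 1, 2, …
16 January 2064 is 84 days after the start; 84 ÷ 28 = 3 remainder 0. First occurrence in the window: #4 on 16 January 2064 (3×28 = 84 days in).
17 August 2064 is 298 days after the start; 298 ÷ 28 = 10 remainder 18. Last occurrence in the window: #11 on 30 July 2064.
Occurrences #4 through #11: 8 in total.

8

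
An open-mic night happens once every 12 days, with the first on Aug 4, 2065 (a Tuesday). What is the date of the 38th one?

The 38th occurrence is 37 intervals after the first: 37 × 12 = 444 days after Aug 4, 2065.
Aug has 31 days — 27 days to the end of Aug leaves 417.
From end of Aug to end of 2065 is 122 days (295 left).
Jan has 31 days (264 left).
Feb has 28 days (236 left).
Mar has 31 days (205 left).
Apr has 30 days (175 left).
May has 31 days (144 left).
Jun has 30 days (114 left).
Jul has 31 days (83 left).
Aug has 31 days (52 left).
Sep has 30 days (22 left).
22 days into Oct → Oct 22, 2066.

Oct 22, 2066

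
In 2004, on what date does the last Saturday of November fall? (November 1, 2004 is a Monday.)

November 27, 2004

November 2004 begins on a Monday, so the first Saturday is November 6 (5 days later).
November 2004 has 30 days. Adding weeks: 6, 13, 20, 27 — the last one ≤ 30 is the 27th.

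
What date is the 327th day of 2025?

January has 31 days (327 − 31 = 296 remain).
February has 28 days (296 − 28 = 268 remain).
March has 31 days (268 − 31 = 237 remain).
April has 30 days (237 − 30 = 207 remain).
May has 31 days (207 − 31 = 176 remain).
June has 30 days (176 − 30 = 146 remain).
July has 31 days (146 − 31 = 115 remain).
August has 31 days (115 − 31 = 84 remain).
September has 30 days (84 − 30 = 54 remain).
October has 31 days (54 − 31 = 23 remain).
23 into November → November 23.

2025-11-23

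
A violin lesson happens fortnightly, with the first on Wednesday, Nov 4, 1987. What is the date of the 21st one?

Aug 10, 1988

The 21st occurrence is 20 intervals after the first: 20 × 14 = 280 days after Nov 4, 1987.
Nov has 30 days — 26 days to the end of Nov leaves 254.
Dec has 31 days (223 left).
Jan has 31 days (192 left).
Feb has 29 days (163 left).
Mar has 31 days (132 left).
Apr has 30 days (102 left).
May has 31 days (71 left).
Jun has 30 days (41 left).
Jul has 31 days (10 left).
10 days into Aug → Aug 10, 1988.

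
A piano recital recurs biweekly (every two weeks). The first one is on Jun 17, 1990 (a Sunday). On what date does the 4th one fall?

The 4th occurrence is 3 intervals after the first: 3 × 14 = 42 days after Jun 17, 1990.
Jun has 30 days — 13 days to the end of Jun leaves 29.
29 days into Jul → Jul 29, 1990.

Jul 29, 1990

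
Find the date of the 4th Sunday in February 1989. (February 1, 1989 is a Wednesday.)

1989-02-26

February 1989 begins on a Wednesday, so the first Sunday is February 5 (4 days later).
The 4th Sunday is 3 weeks later: 5 + 21 = 26.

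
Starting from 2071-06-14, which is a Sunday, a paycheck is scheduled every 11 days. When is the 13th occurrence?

The 13th occurrence is 12 intervals after the first: 12 × 11 = 132 days after 2071-06-14.
June has 30 days — 16 days to the end of June leaves 116.
July has 31 days (85 left).
August has 31 days (54 left).
September has 30 days (24 left).
24 days into October → 2071-10-24.

2071-10-24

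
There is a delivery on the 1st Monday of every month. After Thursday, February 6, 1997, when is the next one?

March 3, 1997

February 1997 starts on a Saturday, so its 1st Monday is February 3, 1997 (2 days in).
That is not after February 6, 1997, so look at March 1997.
March 1997 starts on a Saturday, so its 1st Monday is March 3, 1997 (2 days in).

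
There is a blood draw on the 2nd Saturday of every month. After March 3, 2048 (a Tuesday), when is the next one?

March 2048 starts on a Sunday; its first Saturday is the 7th, so the 2nd Saturday is the 14th — March 14, 2048.
March 14, 2048 is after March 3, 2048, so that is the next one.

March 14, 2048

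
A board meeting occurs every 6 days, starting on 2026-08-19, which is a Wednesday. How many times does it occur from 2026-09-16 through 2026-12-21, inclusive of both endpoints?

16

Occurrences land 6·i days after 2026-08-19 for i = 0, 1, 2, …
2026-09-16 is 28 days after the start; 28 ÷ 6 = 4 remainder 4; since the remainder is 4, round up to i = 5. First occurrence in the window: #6 on 2026-09-18 (5×6 = 30 days in).
2026-12-21 is 124 days after the start; 124 ÷ 6 = 20 remainder 4. Last occurrence in the window: #21 on 2026-12-17.
Occurrences #6 through #21: 16 in total.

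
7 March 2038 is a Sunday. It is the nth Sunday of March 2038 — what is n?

1st

Day 7 falls in week ⌈7/7⌉ of the month.
Days 1–7 hold the 1st Sunday, 8–14 the 2nd, 15–21 the 3rd, 22–28 the 4th, 29–31 the 5th.
7 is in the range for the 1st.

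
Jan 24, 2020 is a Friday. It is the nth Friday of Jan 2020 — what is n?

Day 24 falls in week ⌈24/7⌉ of the month.
Days 1–7 hold the 1st Friday, 8–14 the 2nd, 15–21 the 3rd, 22–28 the 4th, 29–31 the 5th.
24 is in the range for the 4th.

4th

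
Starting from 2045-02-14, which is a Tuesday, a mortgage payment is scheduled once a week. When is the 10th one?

The 10th occurrence is 9 intervals after the first: 9 × 7 = 63 days after 2045-02-14.
February has 28 days — 14 days to the end of February leaves 49.
March has 31 days (18 left).
18 days into April → 2045-04-18.

2045-04-18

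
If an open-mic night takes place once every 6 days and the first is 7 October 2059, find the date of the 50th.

27 July 2060

The 50th occurrence is 49 intervals after the first: 49 × 6 = 294 days after 7 October 2059.
October has 31 days — 24 days to the end of October leaves 270.
November has 30 days (240 left).
December has 31 days (209 left).
January has 31 days (178 left).
February has 29 days (149 left).
March has 31 days (118 left).
April has 30 days (88 left).
May has 31 days (57 left).
June has 30 days (27 left).
27 days into July → 27 July 2060.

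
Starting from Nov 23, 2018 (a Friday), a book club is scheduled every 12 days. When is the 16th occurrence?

The 16th occurrence is 15 intervals after the first: 15 × 12 = 180 days after Nov 23, 2018.
Nov has 30 days — 7 days to the end of Nov leaves 173.
Dec has 31 days (142 left).
Jan has 31 days (111 left).
Feb has 28 days (83 left).
Mar has 31 days (52 left).
Apr has 30 days (22 left).
22 days into May → May 22, 2019.

May 22, 2019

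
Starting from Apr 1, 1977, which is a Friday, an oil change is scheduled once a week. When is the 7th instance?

May 13, 1977

The 7th occurrence is 6 intervals after the first: 6 × 7 = 42 days after Apr 1, 1977.
Apr has 30 days — 29 days to the end of Apr leaves 13.
13 days into May → May 13, 1977.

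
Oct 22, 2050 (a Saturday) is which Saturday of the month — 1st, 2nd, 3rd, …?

4th

Day 22 falls in week ⌈22/7⌉ of the month.
Days 1–7 hold the 1st Saturday, 8–14 the 2nd, 15–21 the 3rd, 22–28 the 4th, 29–31 the 5th.
22 is in the range for the 4th.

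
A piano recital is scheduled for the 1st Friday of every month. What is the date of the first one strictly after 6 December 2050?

December 2050 starts on a Thursday, so its 1st Friday is 2 December 2050 (1 day in).
That is not after 6 December 2050, so look at January 2051.
January 2051 starts on a Sunday, so its 1st Friday is 6 January 2051 (5 days in).

6 January 2051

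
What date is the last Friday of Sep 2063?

Sep 28, 2063

The first Friday of Sep 2063 is Sep 7.
Sep 2063 has 30 days. Adding weeks: 7, 14, 21, 28 — the last one ≤ 30 is the 28th.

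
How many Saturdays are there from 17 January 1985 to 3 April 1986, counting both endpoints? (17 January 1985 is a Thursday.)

17 January 1985 is a Thursday; the first Saturday on or after it is 19 January 1985 (2 days later).
From 19 January 1985 to 3 April 1986: 346 + 93 = 439 days (rest of 1985, to 3 April 1986 in 1986).
439 ÷ 7 = 62 full weeks with remainder 5, so 62 more Saturdays after the first → 63.

63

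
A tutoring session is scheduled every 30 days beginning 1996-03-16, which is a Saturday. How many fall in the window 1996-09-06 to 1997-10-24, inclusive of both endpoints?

Occurrences land 30·i days after 1996-03-16 for i = 0, 1, 2, …
1996-09-06 is 174 days after the start; 174 ÷ 30 = 5 remainder 24; since the remainder is 24, round up to i = 6. First occurrence in the window: #7 on 1996-09-12 (6×30 = 180 days in).
1997-10-24 is 587 days after the start; 587 ÷ 30 = 19 remainder 17. Last occurrence in the window: #20 on 1997-10-07.
Occurrences #7 through #20: 14 in total.

14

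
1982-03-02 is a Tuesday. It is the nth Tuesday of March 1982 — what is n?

Day 2 falls in week ⌈2/7⌉ of the month.
Days 1–7 hold the 1st Tuesday, 8–14 the 2nd, 15–21 the 3rd, 22–28 the 4th, 29–31 the 5th.
2 is in the range for the 1st.

1st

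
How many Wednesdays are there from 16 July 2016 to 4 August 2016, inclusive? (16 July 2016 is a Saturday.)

3

16 July 2016 is a Saturday; the first Wednesday on or after it is 20 July 2016 (4 days later).
From 20 July 2016 to 4 August 2016: 11 + 4 = 15 days (rest of July, August).
15 ÷ 7 = 2 full weeks with remainder 1, so 2 more Wednesdays after the first → 3.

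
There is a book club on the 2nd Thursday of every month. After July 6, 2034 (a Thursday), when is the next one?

July 13, 2034

July 2034 starts on a Saturday; its first Thursday is the 6th, so the 2nd Thursday is the 13th — July 13, 2034.
July 13, 2034 is after July 6, 2034, so that is the next one.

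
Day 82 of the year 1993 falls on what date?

Jan has 31 days (82 − 31 = 51 remain).
Feb has 28 days (51 − 28 = 23 remain).
23 into Mar → Mar 23.

Mar 23, 1993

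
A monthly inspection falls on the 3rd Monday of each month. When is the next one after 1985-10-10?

1985-10-21

October 1985 starts on a Tuesday; its first Monday is the 7th, so the 3rd Monday is the 21st — 1985-10-21.
1985-10-21 is after 1985-10-10, so that is the next one.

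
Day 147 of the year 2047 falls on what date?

January has 31 days (147 − 31 = 116 remain).
February has 28 days (116 − 28 = 88 remain).
March has 31 days (88 − 31 = 57 remain).
April has 30 days (57 − 30 = 27 remain).
27 into May → May 27.

May 27, 2047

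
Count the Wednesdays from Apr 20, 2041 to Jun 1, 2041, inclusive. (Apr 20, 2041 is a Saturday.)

6

Apr 20, 2041 is a Saturday; the first Wednesday on or after it is Apr 24, 2041 (4 days later).
From Apr 24, 2041 to Jun 1, 2041: 6 + 31 + 1 = 38 days (rest of Apr, May, Jun).
38 ÷ 7 = 5 full weeks with remainder 3, so 5 more Wednesdays after the first → 6.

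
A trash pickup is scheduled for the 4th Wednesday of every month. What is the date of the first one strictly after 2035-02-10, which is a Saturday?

February 2035 starts on a Thursday; its first Wednesday is the 7th, so the 4th Wednesday is the 28th — 2035-02-28.
2035-02-28 is after 2035-02-10, so that is the next one.

2035-02-28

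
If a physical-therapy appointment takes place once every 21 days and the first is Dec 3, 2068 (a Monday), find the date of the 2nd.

Dec 24, 2068

The 2nd occurrence is 1 interval after the first: 1 × 21 = 21 days after Dec 3, 2068.
21 days later is Dec 24, 2068.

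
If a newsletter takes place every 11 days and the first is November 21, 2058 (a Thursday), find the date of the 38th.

The 38th occurrence is 37 intervals after the first: 37 × 11 = 407 days after November 21, 2058.
November has 30 days — 9 days to the end of November leaves 398.
December has 31 days (367 left).
January has 31 days (336 left).
February has 28 days (308 left).
March has 31 days (277 left).
April has 30 days (247 left).
May has 31 days (216 left).
June has 30 days (186 left).
July has 31 days (155 left).
August has 31 days (124 left).
September has 30 days (94 left).
October has 31 days (63 left).
November has 30 days (33 left).
December has 31 days (2 left).
2 days into January → January 2, 2060.

January 2, 2060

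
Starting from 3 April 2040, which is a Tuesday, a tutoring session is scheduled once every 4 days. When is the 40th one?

The 40th occurrence is 39 intervals after the first: 39 × 4 = 156 days after 3 April 2040.
April has 30 days — 27 days to the end of April leaves 129.
May has 31 days (98 left).
June has 30 days (68 left).
July has 31 days (37 left).
August has 31 days (6 left).
6 days into September → 6 September 2040.

6 September 2040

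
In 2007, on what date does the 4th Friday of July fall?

The first Friday of July 2007 is July 6.
The 4th Friday is 3 weeks later: 6 + 21 = 27.

27 July 2007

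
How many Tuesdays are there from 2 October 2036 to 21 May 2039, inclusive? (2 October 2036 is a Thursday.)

137

2 October 2036 is a Thursday; the first Tuesday on or after it is 7 October 2036 (5 days later).
From 7 October 2036 to 21 May 2039: 85 + 365 + 365 + 141 = 956 days (rest of 2036, 2037, 2038, to 21 May 2039 in 2039).
956 ÷ 7 = 136 full weeks with remainder 4, so 136 more Tuesdays after the first → 137.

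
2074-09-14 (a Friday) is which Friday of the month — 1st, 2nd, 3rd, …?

Day 14 falls in week ⌈14/7⌉ of the month.
Days 1–7 hold the 1st Friday, 8–14 the 2nd, 15–21 the 3rd, 22–28 the 4th, 29–31 the 5th.
14 is in the range for the 2nd.

2nd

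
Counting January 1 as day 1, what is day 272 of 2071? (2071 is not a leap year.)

Sep 29, 2071

Jan has 31 days (272 − 31 = 241 remain).
Feb has 28 days (241 − 28 = 213 remain).
Mar has 31 days (213 − 31 = 182 remain).
Apr has 30 days (182 − 30 = 152 remain).
May has 31 days (152 − 31 = 121 remain).
Jun has 30 days (121 − 30 = 91 remain).
Jul has 31 days (91 − 31 = 60 remain).
Aug has 31 days (60 − 31 = 29 remain).
29 into Sep → Sep 29.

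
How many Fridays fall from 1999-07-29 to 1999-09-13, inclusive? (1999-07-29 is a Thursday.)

1999-07-29 is a Thursday; the first Friday on or after it is 1999-07-30 (1 day later).
From 1999-07-30 to 1999-09-13: 1 + 31 + 13 = 45 days (rest of July, August, September).
45 ÷ 7 = 6 full weeks with remainder 3, so 6 more Fridays after the first → 7.

7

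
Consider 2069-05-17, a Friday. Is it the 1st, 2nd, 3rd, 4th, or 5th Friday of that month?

Day 17 falls in week ⌈17/7⌉ of the month.
Days 1–7 hold the 1st Friday, 8–14 the 2nd, 15–21 the 3rd, 22–28 the 4th, 29–31 the 5th.
17 is in the range for the 3rd.

3rd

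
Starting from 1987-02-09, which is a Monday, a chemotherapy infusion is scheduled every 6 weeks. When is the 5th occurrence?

1987-07-27

The 5th occurrence is 4 intervals after the first: 4 × 42 = 168 days after 1987-02-09.
February has 28 days — 19 days to the end of February leaves 149.
March has 31 days (118 left).
April has 30 days (88 left).
May has 31 days (57 left).
June has 30 days (27 left).
27 days into July → 1987-07-27.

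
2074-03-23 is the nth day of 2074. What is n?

Days in months before March: 31 + 28 = 59.
Plus 23 days into March → day 82.

82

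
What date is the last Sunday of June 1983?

1983-06-26

June 1983 begins on a Wednesday, so the first Sunday is June 5 (4 days later).
June 1983 has 30 days. Adding weeks: 5, 12, 19, 26 — the last one ≤ 30 is the 26th.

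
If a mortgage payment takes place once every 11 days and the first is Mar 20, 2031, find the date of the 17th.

The 17th occurrence is 16 intervals after the first: 16 × 11 = 176 days after Mar 20, 2031.
Mar has 31 days — 11 days to the end of Mar leaves 165.
Apr has 30 days (135 left).
May has 31 days (104 left).
Jun has 30 days (74 left).
Jul has 31 days (43 left).
Aug has 31 days (12 left).
12 days into Sep → Sep 12, 2031.

Sep 12, 2031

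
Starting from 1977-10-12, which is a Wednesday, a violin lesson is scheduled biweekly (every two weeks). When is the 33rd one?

The 33rd occurrence is 32 intervals after the first: 32 × 14 = 448 days after 1977-10-12.
October has 31 days — 19 days to the end of October leaves 429.
From end of October to end of 1977 is 61 days (368 left).
1978 has 365 days (3 left).
3 days into January → 1979-01-03.

1979-01-03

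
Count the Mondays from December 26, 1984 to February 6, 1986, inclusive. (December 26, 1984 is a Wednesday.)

58

December 26, 1984 is a Wednesday; the first Monday on or after it is December 31, 1984 (5 days later).
From December 31, 1984 to February 6, 1986: 0 + 365 + 37 = 402 days (rest of 1984, 1985, to February 6, 1986 in 1986).
402 ÷ 7 = 57 full weeks with remainder 3, so 57 more Mondays after the first → 58.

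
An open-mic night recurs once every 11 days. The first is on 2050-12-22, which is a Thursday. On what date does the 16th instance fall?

2051-06-05

The 16th occurrence is 15 intervals after the first: 15 × 11 = 165 days after 2050-12-22.
December has 31 days — 9 days to the end of December leaves 156.
January has 31 days (125 left).
February has 28 days (97 left).
March has 31 days (66 left).
April has 30 days (36 left).
May has 31 days (5 left).
5 days into June → 2051-06-05.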